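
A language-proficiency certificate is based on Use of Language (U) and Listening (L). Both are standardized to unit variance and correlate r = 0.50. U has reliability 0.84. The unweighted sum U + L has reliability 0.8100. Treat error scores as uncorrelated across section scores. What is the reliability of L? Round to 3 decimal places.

Var(U+L) = 2 + 2·0.50 = 3.000.
True-score variance = ρ_U + ρ_L + 2·0.50, so 0.8100 = (0.84 + ρ_L + 1.00) / 3.000.
ρ_L = 0.8100·3.000 − 0.84 − 1.00 = 0.590.

0.590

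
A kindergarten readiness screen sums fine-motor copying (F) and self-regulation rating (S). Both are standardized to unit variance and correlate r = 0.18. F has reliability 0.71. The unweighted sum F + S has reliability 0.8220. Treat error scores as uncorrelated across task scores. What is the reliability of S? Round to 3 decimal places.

Var(F+S) = 2 + 2·0.18 = 2.360.
True-score variance = ρ_F + ρ_S + 2·0.18, so 0.8220 = (0.71 + ρ_S + 0.36) / 2.360.
ρ_S = 0.8220·2.360 − 0.71 − 0.36 = 0.870.

0.870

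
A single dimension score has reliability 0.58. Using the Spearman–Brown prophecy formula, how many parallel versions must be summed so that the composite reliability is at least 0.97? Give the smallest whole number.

24

k ≥ ρ*(1−ρ₁)/(ρ₁(1−ρ*)) = 0.97·0.42 / (0.58·0.03) = 23.414.
Smallest integer k = 24.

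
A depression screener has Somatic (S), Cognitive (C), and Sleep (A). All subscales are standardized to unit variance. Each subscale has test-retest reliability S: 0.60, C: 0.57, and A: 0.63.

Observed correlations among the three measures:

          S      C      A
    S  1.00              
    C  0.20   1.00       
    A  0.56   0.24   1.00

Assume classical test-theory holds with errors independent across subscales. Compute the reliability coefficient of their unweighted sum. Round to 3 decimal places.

Var(S+C+A) = 3 + 2·[0.20 + 0.56 + 0.24] = 3 + 2 = 5.
Because errors are independent across components, Cov(Tᵢ,Tⱼ) = Cov(Xᵢ,Xⱼ); the off-diagonal part of the true-score variance is the same as above.
True-score variance = [0.60 + 0.57 + 0.63] + 2 = 1.8 + 2 = 3.8.
Reliability = 3.8 / 5 = 0.760.

0.760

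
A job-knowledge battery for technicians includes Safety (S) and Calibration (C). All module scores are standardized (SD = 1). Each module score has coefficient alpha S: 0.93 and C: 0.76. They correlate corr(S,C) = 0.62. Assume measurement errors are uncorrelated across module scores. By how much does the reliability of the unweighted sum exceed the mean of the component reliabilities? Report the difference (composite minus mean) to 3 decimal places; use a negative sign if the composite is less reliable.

0.059

Var(sum) = 2 + 1.24 = 3.24; true-score variance = 1.69 + 1.24 = 2.93; composite reliability = 0.9043.
Mean component reliability = 0.8450.
Difference = 0.9043 − 0.8450 = 0.059.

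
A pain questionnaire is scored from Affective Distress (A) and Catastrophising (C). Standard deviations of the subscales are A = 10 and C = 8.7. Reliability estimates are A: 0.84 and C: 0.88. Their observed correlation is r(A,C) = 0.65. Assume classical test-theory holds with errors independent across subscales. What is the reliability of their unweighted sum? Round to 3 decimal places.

Var(A+C) = 10² + 8.7² + 2·[10·8.7·0.65] = 175.69 + 113.1 = 288.79.
Under uncorrelated errors the observed covariances equal the true-score covariances, so only the own-variance terms attenuate.
True-score variance = [10²·0.84 + 8.7²·0.88] + 113.1 = 150.607 + 113.1 = 263.707.
Reliability = 263.707 / 288.79 = 0.913.

0.913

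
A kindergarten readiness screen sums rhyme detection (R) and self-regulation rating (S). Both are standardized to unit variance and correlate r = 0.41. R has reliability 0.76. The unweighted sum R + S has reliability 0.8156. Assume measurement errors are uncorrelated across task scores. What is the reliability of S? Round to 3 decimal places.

0.720

Var(R+S) = 2 + 2·0.41 = 2.820.
True-score variance = ρ_R + ρ_S + 2·0.41, so 0.8156 = (0.76 + ρ_S + 0.82) / 2.820.
ρ_S = 0.8156·2.820 − 0.76 − 0.82 = 0.720.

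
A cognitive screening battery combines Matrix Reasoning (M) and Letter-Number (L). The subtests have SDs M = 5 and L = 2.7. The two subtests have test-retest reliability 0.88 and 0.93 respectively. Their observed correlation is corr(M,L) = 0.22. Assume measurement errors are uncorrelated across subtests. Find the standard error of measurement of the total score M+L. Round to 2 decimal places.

Var(total) = 32.29 + 5.94 = 38.23.
True-score variance = 28.7797 + 5.94 = 34.7197, so reliability = 0.9082.
Error variance = 38.23 − 34.7197 = 3.5103; SEM = √3.5103 = 1.87.

1.87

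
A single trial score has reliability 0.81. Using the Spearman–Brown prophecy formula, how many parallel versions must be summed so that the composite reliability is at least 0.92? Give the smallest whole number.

3

k ≥ ρ*(1−ρ₁)/(ρ₁(1−ρ*)) = 0.92·0.19 / (0.81·0.08) = 2.698.
Smallest integer k = 3.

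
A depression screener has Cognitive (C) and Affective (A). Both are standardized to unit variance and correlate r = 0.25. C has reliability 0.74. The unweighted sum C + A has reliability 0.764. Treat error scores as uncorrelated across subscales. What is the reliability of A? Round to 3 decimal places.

0.670

Var(C+A) = 2 + 2·0.25 = 2.500.
True-score variance = ρ_C + ρ_A + 2·0.25, so 0.764 = (0.74 + ρ_A + 0.50) / 2.500.
ρ_A = 0.764·2.500 − 0.74 − 0.50 = 0.670.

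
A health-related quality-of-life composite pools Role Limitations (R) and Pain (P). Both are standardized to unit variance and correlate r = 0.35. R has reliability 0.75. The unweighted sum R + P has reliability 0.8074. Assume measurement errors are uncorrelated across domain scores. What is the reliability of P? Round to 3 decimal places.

Var(R+P) = 2 + 2·0.35 = 2.700.
True-score variance = ρ_R + ρ_P + 2·0.35, so 0.8074 = (0.75 + ρ_P + 0.70) / 2.700.
ρ_P = 0.8074·2.700 − 0.75 − 0.70 = 0.730.

0.730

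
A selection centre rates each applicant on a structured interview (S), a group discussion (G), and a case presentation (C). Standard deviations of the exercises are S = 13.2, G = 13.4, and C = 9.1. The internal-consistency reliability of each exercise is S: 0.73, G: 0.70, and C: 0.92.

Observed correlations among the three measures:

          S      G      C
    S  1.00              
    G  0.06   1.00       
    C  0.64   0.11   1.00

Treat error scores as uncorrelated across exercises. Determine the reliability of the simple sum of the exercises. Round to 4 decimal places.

Var(S+G+C) = 13.2² + 13.4² + 9.1² + 2·[13.2·13.4·0.06 + 13.2·9.1·0.64 + 13.4·9.1·0.11] = 436.61 + 201.806 = 638.416.
With uncorrelated errors the cross-covariances are all true-score covariance, so they carry over unchanged; only the diagonal terms shrink to ρᵢσᵢ².
True-score variance = [13.2²·0.73 + 13.4²·0.70 + 9.1²·0.92] + 201.806 = 329.072 + 201.806 = 530.878.
Reliability = 530.878 / 638.416 = 0.8316.

0.8316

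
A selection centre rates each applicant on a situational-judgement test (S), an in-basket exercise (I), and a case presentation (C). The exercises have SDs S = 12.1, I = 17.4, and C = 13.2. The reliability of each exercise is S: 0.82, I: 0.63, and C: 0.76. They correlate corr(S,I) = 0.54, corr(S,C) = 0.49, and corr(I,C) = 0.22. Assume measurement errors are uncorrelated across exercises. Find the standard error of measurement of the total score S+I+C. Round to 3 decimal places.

13.424

Var(total) = 623.41 + 484.968 = 1108.38.
True-score variance = 443.217 + 484.968 = 928.185, so reliability = 0.8374.
Error variance = 1108.38 − 928.185 = 180.193; SEM = √180.193 = 13.424.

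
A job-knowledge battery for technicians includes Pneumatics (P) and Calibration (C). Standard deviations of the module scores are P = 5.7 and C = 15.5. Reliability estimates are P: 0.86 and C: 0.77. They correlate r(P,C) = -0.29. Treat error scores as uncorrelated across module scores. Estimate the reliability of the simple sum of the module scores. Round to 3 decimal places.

Var(P+C) = 5.7² + 15.5² + 2·[5.7·15.5·(-0.29)] = 272.74 − 51.243 = 221.497.
Under uncorrelated errors the observed covariances equal the true-score covariances, so only the own-variance terms attenuate.
True-score variance = [5.7²·0.86 + 15.5²·0.77] − 51.243 = 212.934 − 51.243 = 161.691.
Reliability = 161.691 / 221.497 = 0.730.

0.730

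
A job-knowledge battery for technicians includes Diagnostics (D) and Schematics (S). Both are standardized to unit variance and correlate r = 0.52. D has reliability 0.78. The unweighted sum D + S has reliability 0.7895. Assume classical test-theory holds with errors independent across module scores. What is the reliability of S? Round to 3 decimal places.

Var(D+S) = 2 + 2·0.52 = 3.040.
True-score variance = ρ_D + ρ_S + 2·0.52, so 0.7895 = (0.78 + ρ_S + 1.04) / 3.040.
ρ_S = 0.7895·3.040 − 0.78 − 1.04 = 0.580.

0.580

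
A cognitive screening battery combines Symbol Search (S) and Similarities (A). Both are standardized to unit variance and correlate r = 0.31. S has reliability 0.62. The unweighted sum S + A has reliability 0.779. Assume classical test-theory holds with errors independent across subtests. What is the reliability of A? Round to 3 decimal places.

Var(S+A) = 2 + 2·0.31 = 2.620.
True-score variance = ρ_S + ρ_A + 2·0.31, so 0.779 = (0.62 + ρ_A + 0.62) / 2.620.
ρ_A = 0.779·2.620 − 0.62 − 0.62 = 0.801.

0.801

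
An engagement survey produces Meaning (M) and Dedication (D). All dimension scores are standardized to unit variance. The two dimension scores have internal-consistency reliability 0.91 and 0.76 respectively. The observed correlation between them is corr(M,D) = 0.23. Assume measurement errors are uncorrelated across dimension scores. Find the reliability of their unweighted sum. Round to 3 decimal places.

0.866

Var(M+D) = 2 + 2·[0.23] = 2 + 0.46 = 2.46.
Because errors are independent across components, Cov(Tᵢ,Tⱼ) = Cov(Xᵢ,Xⱼ); the off-diagonal part of the true-score variance is the same as above.
True-score variance = [0.91 + 0.76] + 0.46 = 1.67 + 0.46 = 2.13.
Reliability = 2.13 / 2.46 = 0.866.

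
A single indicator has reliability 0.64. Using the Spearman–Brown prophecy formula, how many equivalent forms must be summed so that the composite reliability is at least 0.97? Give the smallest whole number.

k ≥ ρ*(1−ρ₁)/(ρ₁(1−ρ*)) = 0.97·0.36 / (0.64·0.03) = 18.187.
Smallest integer k = 19.

19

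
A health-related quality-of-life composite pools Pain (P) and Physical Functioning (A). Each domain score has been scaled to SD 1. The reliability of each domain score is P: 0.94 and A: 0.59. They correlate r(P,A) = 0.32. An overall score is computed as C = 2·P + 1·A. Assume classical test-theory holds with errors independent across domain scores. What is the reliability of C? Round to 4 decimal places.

Var(C) = 2² + 1 + 2·[2·0.32] = 5 + 1.28 = 6.28.
With uncorrelated errors the cross-covariances are all true-score covariance, so they carry over unchanged; only the diagonal terms shrink to ρᵢσᵢ².
True-score variance = [2²·0.94 + 0.59] + 1.28 = 4.35 + 1.28 = 5.63.
Reliability = 5.63 / 6.28 = 0.8965.

0.8965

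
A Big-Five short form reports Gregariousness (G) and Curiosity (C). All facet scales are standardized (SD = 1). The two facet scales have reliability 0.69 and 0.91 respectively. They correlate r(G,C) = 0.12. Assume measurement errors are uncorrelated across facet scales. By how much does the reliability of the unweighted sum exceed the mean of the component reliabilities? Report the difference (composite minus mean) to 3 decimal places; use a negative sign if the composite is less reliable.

0.021

Var(sum) = 2 + 0.24 = 2.24; true-score variance = 1.6 + 0.24 = 1.84; composite reliability = 0.8214.
Mean component reliability = 0.8000.
Difference = 0.8214 − 0.8000 = 0.021.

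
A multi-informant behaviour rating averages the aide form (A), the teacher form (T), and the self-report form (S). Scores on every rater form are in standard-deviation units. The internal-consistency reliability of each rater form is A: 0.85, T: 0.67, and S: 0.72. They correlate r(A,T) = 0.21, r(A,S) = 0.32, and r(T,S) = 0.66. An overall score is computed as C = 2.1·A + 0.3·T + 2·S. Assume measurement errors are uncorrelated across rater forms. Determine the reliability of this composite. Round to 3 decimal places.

0.852

Var(C) = 2.1² + 0.3² + 2² + 2·[0.63·0.21 + 4.2·0.32 + 0.6·0.66] = 8.5 + 3.7446 = 12.2446.
With uncorrelated errors the cross-covariances are all true-score covariance, so they carry over unchanged; only the diagonal terms shrink to ρᵢσᵢ².
True-score variance = [2.1²·0.85 + 0.3²·0.67 + 2²·0.72] + 3.7446 = 6.6888 + 3.7446 = 10.4334.
Reliability = 10.4334 / 12.2446 = 0.852.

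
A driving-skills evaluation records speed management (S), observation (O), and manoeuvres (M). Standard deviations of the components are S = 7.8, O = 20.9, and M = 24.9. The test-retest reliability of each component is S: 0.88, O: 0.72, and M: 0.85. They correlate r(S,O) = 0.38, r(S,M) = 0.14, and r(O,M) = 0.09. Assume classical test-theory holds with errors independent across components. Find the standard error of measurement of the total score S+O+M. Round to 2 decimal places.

Var(total) = 1117.66 + 271.951 = 1389.61.
True-score variance = 895.051 + 271.951 = 1167, so reliability = 0.8398.
Error variance = 1389.61 − 1167 = 222.609; SEM = √222.609 = 14.92.

14.92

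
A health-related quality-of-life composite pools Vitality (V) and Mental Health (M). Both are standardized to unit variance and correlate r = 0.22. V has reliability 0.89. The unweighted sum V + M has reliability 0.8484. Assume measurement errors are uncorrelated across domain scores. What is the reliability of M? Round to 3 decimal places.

Var(V+M) = 2 + 2·0.22 = 2.440.
True-score variance = ρ_V + ρ_M + 2·0.22, so 0.8484 = (0.89 + ρ_M + 0.44) / 2.440.
ρ_M = 0.8484·2.440 − 0.89 − 0.44 = 0.740.

0.740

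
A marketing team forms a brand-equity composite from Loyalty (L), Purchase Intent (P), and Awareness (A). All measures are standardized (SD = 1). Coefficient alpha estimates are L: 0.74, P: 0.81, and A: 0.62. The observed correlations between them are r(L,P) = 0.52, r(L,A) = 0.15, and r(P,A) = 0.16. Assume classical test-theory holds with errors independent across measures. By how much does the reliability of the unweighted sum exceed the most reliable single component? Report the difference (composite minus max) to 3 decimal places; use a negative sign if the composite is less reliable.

Var(sum) = 3 + 1.66 = 4.66; true-score variance = 2.17 + 1.66 = 3.83; composite reliability = 0.8219.
Max component reliability = 0.8100.
Difference = 0.8219 − 0.8100 = 0.012.

0.012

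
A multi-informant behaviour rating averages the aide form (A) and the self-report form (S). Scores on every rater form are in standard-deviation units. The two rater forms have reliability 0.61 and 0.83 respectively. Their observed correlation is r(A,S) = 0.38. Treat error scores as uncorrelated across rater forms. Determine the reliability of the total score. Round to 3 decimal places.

Var(A+S) = 2 + 2·[0.38] = 2 + 0.76 = 2.76.
Under uncorrelated errors the observed covariances equal the true-score covariances, so only the own-variance terms attenuate.
True-score variance = [0.61 + 0.83] + 0.76 = 1.44 + 0.76 = 2.2.
Reliability = 2.2 / 2.76 = 0.797.

0.797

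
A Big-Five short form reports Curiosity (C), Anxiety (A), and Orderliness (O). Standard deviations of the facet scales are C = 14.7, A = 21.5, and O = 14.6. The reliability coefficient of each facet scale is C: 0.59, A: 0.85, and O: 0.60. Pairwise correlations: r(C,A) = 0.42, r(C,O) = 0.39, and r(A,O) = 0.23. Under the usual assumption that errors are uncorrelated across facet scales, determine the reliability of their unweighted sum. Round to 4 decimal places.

Var(C+A+O) = 14.7² + 21.5² + 14.6² + 2·[14.7·21.5·0.42 + 14.7·14.6·0.39 + 21.5·14.6·0.23] = 891.5 + 577.28 = 1468.78.
With uncorrelated errors the cross-covariances are all true-score covariance, so they carry over unchanged; only the diagonal terms shrink to ρᵢσᵢ².
True-score variance = [14.7²·0.59 + 21.5²·0.85 + 14.6²·0.60] + 577.28 = 648.302 + 577.28 = 1225.58.
Reliability = 1225.58 / 1468.78 = 0.8344.

0.8344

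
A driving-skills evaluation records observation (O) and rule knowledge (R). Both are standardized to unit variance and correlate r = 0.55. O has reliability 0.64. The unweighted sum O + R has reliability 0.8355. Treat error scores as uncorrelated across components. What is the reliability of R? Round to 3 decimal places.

0.850

Var(O+R) = 2 + 2·0.55 = 3.100.
True-score variance = ρ_O + ρ_R + 2·0.55, so 0.8355 = (0.64 + ρ_R + 1.10) / 3.100.
ρ_R = 0.8355·3.100 − 0.64 − 1.10 = 0.850.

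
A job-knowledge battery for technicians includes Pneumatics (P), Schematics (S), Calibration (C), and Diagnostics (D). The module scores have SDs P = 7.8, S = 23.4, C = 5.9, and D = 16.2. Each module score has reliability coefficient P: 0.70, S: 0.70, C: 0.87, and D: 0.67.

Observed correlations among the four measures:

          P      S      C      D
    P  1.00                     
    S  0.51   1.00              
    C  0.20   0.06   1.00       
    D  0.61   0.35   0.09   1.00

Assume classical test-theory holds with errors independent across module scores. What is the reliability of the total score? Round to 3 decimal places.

Var(P+S+C+D) = 7.8² + 23.4² + 5.9² + 16.2² + 2·[7.8·23.4·0.51 + 7.8·5.9·0.20 + 7.8·16.2·0.61 + 23.4·5.9·0.06 + 23.4·16.2·0.35 + 5.9·16.2·0.09] = 905.65 + 657.865 = 1563.52.
With uncorrelated errors the cross-covariances are all true-score covariance, so they carry over unchanged; only the diagonal terms shrink to ρᵢσᵢ².
True-score variance = [7.8²·0.70 + 23.4²·0.70 + 5.9²·0.87 + 16.2²·0.67] + 657.865 = 631.999 + 657.865 = 1289.86.
Reliability = 1289.86 / 1563.52 = 0.825.

0.825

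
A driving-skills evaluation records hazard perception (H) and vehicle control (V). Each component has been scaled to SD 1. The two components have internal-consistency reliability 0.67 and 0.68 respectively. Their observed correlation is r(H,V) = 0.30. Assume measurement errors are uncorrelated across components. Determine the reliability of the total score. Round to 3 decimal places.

0.750

Var(H+V) = 2 + 2·[0.30] = 2 + 0.6 = 2.6.
Because errors are independent across components, Cov(Tᵢ,Tⱼ) = Cov(Xᵢ,Xⱼ); the off-diagonal part of the true-score variance is the same as above.
True-score variance = [0.67 + 0.68] + 0.6 = 1.35 + 0.6 = 1.95.
Reliability = 1.95 / 2.6 = 0.750.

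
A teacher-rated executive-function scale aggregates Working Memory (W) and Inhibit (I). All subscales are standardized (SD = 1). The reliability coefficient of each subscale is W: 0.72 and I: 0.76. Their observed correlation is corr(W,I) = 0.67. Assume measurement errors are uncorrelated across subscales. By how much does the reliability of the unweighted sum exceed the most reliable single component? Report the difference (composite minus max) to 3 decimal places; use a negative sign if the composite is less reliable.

0.084

Var(sum) = 2 + 1.34 = 3.34; true-score variance = 1.48 + 1.34 = 2.82; composite reliability = 0.8443.
Max component reliability = 0.7600.
Difference = 0.8443 − 0.7600 = 0.084.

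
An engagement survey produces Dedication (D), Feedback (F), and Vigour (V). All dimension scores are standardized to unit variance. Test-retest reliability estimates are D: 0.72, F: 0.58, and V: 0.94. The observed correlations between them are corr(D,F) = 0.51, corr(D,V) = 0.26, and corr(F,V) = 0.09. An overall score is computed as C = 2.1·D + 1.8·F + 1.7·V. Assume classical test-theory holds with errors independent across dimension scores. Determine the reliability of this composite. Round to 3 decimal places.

Var(C) = 2.1² + 1.8² + 1.7² + 2·[3.78·0.51 + 3.57·0.26 + 3.06·0.09] = 10.54 + 6.2628 = 16.8028.
Under uncorrelated errors the observed covariances equal the true-score covariances, so only the own-variance terms attenuate.
True-score variance = [2.1²·0.72 + 1.8²·0.58 + 1.7²·0.94] + 6.2628 = 7.771 + 6.2628 = 14.0338.
Reliability = 14.0338 / 16.8028 = 0.835.

0.835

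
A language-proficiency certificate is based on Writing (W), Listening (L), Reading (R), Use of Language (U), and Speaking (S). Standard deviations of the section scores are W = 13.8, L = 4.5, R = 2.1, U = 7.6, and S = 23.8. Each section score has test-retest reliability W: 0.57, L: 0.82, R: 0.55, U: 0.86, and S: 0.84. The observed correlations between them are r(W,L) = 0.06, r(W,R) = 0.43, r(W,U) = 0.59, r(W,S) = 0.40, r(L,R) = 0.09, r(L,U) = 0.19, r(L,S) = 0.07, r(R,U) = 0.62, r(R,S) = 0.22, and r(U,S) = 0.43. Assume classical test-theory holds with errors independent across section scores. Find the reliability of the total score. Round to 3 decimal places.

0.875

Var(W+L+R+U+S) = 13.8² + 4.5² + 2.1² + 7.6² + 23.8² + 2·[13.8·4.5·0.06 + 13.8·2.1·0.43 + 13.8·7.6·0.59 + 13.8·23.8·0.40 + 4.5·2.1·0.09 + 4.5·7.6·0.19 + 4.5·23.8·0.07 + 2.1·7.6·0.62 + 2.1·23.8·0.22 + 7.6·23.8·0.43] = 839.3 + 645.915 = 1485.21.
With uncorrelated errors the cross-covariances are all true-score covariance, so they carry over unchanged; only the diagonal terms shrink to ρᵢσᵢ².
True-score variance = [13.8²·0.57 + 4.5²·0.82 + 2.1²·0.55 + 7.6²·0.86 + 23.8²·0.84] + 645.915 = 653.065 + 645.915 = 1298.98.
Reliability = 1298.98 / 1485.21 = 0.875.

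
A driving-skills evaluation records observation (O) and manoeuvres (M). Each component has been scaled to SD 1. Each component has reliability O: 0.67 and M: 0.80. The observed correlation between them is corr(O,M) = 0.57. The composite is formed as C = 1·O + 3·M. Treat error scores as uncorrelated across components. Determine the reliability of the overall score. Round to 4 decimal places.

0.8413

Var(C) = 1 + 3² + 2·[3·0.57] = 10 + 3.42 = 13.42.
Under uncorrelated errors the observed covariances equal the true-score covariances, so only the own-variance terms attenuate.
True-score variance = [0.67 + 3²·0.80] + 3.42 = 7.87 + 3.42 = 11.29.
Reliability = 11.29 / 13.42 = 0.8413.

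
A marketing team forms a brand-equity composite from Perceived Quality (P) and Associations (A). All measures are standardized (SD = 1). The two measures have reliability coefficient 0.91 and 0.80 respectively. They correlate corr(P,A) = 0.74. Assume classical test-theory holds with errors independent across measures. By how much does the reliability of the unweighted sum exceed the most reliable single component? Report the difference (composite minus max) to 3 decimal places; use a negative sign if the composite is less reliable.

0.007

Var(sum) = 2 + 1.48 = 3.48; true-score variance = 1.71 + 1.48 = 3.19; composite reliability = 0.9167.
Max component reliability = 0.9100.
Difference = 0.9167 − 0.9100 = 0.007.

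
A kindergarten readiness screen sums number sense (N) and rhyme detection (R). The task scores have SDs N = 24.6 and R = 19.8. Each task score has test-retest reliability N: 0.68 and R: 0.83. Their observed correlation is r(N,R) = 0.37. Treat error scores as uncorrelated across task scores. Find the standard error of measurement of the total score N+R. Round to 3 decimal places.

16.134

Var(total) = 997.2 + 360.439 = 1357.64.
True-score variance = 736.902 + 360.439 = 1097.34, so reliability = 0.8083.
Error variance = 1357.64 − 1097.34 = 260.298; SEM = √260.298 = 16.134.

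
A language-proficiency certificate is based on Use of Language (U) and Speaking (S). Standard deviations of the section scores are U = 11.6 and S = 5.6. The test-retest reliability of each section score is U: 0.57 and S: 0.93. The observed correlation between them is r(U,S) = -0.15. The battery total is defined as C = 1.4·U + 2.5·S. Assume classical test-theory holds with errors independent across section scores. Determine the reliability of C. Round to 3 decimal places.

0.675

Var(C) = 1.4²·11.6² + 2.5²·5.6² + 2·[3.5·11.6·5.6·(-0.15)] = 459.738 − 68.208 = 391.53.
With uncorrelated errors the cross-covariances are all true-score covariance, so they carry over unchanged; only the diagonal terms shrink to ρᵢσᵢ².
True-score variance = [1.4²·11.6²·0.57 + 2.5²·5.6²·0.93] − 68.208 = 332.61 − 68.208 = 264.402.
Reliability = 264.402 / 391.53 = 0.675.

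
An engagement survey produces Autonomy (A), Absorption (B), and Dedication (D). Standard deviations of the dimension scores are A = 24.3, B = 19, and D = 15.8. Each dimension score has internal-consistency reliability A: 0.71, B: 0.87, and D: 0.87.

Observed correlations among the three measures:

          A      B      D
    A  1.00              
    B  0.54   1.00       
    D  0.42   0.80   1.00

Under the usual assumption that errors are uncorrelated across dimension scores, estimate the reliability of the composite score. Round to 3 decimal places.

Var(A+B+D) = 24.3² + 19² + 15.8² + 2·[24.3·19·0.54 + 24.3·15.8·0.42 + 19·15.8·0.80] = 1201.13 + 1301.47 = 2502.6.
Because errors are independent across components, Cov(Tᵢ,Tⱼ) = Cov(Xᵢ,Xⱼ); the off-diagonal part of the true-score variance is the same as above.
True-score variance = [24.3²·0.71 + 19²·0.87 + 15.8²·0.87] + 1301.47 = 950.505 + 1301.47 = 2251.97.
Reliability = 2251.97 / 2502.6 = 0.900.

0.900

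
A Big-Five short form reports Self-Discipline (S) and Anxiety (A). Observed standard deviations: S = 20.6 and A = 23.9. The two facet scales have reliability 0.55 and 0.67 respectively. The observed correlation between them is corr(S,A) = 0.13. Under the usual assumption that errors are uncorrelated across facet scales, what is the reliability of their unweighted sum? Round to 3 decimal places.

Var(S+A) = 20.6² + 23.9² + 2·[20.6·23.9·0.13] = 995.57 + 128.008 = 1123.58.
With uncorrelated errors the cross-covariances are all true-score covariance, so they carry over unchanged; only the diagonal terms shrink to ρᵢσᵢ².
True-score variance = [20.6²·0.55 + 23.9²·0.67] + 128.008 = 616.109 + 128.008 = 744.117.
Reliability = 744.117 / 1123.58 = 0.662.

0.662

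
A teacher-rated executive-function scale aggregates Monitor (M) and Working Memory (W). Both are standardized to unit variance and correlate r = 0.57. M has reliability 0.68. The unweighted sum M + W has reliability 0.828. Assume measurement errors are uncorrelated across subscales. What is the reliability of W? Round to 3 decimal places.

Var(M+W) = 2 + 2·0.57 = 3.140.
True-score variance = ρ_M + ρ_W + 2·0.57, so 0.828 = (0.68 + ρ_W + 1.14) / 3.140.
ρ_W = 0.828·3.140 − 0.68 − 1.14 = 0.780.

0.780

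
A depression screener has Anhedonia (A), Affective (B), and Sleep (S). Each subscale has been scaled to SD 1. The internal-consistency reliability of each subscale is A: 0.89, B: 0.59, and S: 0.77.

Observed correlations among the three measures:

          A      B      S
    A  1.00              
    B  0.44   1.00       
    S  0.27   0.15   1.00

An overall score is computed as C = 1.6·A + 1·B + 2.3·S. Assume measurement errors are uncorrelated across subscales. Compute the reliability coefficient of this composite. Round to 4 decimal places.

0.8525

Var(C) = 1.6² + 1 + 2.3² + 2·[1.6·0.44 + 3.68·0.27 + 2.3·0.15] = 8.85 + 4.0852 = 12.9352.
Under uncorrelated errors the observed covariances equal the true-score covariances, so only the own-variance terms attenuate.
True-score variance = [1.6²·0.89 + 0.59 + 2.3²·0.77] + 4.0852 = 6.9417 + 4.0852 = 11.0269.
Reliability = 11.0269 / 12.9352 = 0.8525.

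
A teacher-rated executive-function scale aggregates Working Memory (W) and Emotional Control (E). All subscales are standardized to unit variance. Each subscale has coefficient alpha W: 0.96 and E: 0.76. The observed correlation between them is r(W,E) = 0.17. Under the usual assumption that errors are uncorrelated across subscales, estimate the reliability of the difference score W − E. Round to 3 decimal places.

0.831

Var(W−E) = 1 + 1 − 2·0.17 = 2 − 0.34 = 1.66.
Because errors are independent across components, Cov(Tᵢ,Tⱼ) = Cov(Xᵢ,Xⱼ); the off-diagonal part of the true-score variance is the same as above.
True-score variance = [0.96 + 0.76] − 0.34 = 1.72 − 0.34 = 1.38.
Reliability = 1.38 / 1.66 = 0.831.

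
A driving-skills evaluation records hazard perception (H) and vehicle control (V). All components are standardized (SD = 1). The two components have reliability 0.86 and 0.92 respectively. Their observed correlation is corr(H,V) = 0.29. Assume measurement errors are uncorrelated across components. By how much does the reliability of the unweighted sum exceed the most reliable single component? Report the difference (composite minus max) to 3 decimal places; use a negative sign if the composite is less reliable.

-0.005

Var(sum) = 2 + 0.58 = 2.58; true-score variance = 1.78 + 0.58 = 2.36; composite reliability = 0.9147.
Max component reliability = 0.9200.
Difference = 0.9147 − 0.9200 = -0.005.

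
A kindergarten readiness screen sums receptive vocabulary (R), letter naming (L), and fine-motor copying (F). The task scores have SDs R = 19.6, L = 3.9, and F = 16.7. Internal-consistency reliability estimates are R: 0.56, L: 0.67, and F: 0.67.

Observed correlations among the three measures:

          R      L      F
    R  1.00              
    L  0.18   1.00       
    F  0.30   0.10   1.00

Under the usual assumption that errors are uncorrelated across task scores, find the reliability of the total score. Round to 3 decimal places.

Var(R+L+F) = 19.6² + 3.9² + 16.7² + 2·[19.6·3.9·0.18 + 19.6·16.7·0.30 + 3.9·16.7·0.10] = 678.26 + 236.936 = 915.196.
With uncorrelated errors the cross-covariances are all true-score covariance, so they carry over unchanged; only the diagonal terms shrink to ρᵢσᵢ².
True-score variance = [19.6²·0.56 + 3.9²·0.67 + 16.7²·0.67] + 236.936 = 412.177 + 236.936 = 649.113.
Reliability = 649.113 / 915.196 = 0.709.

0.709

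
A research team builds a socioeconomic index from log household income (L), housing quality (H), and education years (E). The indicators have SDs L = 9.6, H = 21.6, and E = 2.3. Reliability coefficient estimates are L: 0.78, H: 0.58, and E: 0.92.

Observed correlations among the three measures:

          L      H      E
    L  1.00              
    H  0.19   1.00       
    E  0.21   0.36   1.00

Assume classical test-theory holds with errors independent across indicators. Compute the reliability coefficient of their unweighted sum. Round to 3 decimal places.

Var(L+H+E) = 9.6² + 21.6² + 2.3² + 2·[9.6·21.6·0.19 + 9.6·2.3·0.21 + 21.6·2.3·0.36] = 564.01 + 123.84 = 687.85.
Under uncorrelated errors the observed covariances equal the true-score covariances, so only the own-variance terms attenuate.
True-score variance = [9.6²·0.78 + 21.6²·0.58 + 2.3²·0.92] + 123.84 = 347.356 + 123.84 = 471.196.
Reliability = 471.196 / 687.85 = 0.685.

0.685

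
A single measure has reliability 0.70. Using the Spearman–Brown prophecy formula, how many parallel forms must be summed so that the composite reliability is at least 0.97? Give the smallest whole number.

14

k ≥ ρ*(1−ρ₁)/(ρ₁(1−ρ*)) = 0.97·0.30 / (0.70·0.03) = 13.857.
Smallest integer k = 14.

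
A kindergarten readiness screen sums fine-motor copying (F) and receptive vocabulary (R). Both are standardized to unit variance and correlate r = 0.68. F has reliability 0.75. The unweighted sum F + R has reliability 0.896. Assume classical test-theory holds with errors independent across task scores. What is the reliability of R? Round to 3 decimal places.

0.901

Var(F+R) = 2 + 2·0.68 = 3.360.
True-score variance = ρ_F + ρ_R + 2·0.68, so 0.896 = (0.75 + ρ_R + 1.36) / 3.360.
ρ_R = 0.896·3.360 − 0.75 − 1.36 = 0.901.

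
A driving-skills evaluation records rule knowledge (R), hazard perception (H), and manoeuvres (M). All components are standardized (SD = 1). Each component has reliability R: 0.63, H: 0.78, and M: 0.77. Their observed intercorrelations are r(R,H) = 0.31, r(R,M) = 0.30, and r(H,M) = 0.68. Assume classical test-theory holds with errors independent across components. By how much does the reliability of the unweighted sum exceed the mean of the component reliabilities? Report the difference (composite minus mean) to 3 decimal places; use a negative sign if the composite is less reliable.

Var(sum) = 3 + 2.58 = 5.58; true-score variance = 2.18 + 2.58 = 4.76; composite reliability = 0.8530.
Mean component reliability = 0.7267.
Difference = 0.8530 − 0.7267 = 0.126.

0.126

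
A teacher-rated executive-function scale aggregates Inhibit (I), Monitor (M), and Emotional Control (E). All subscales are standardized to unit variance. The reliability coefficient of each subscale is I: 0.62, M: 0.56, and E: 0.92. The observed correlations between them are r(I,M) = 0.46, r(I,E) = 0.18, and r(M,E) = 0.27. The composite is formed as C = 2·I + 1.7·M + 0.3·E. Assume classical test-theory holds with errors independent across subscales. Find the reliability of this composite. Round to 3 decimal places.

0.736

Var(C) = 2² + 1.7² + 0.3² + 2·[3.4·0.46 + 0.6·0.18 + 0.51·0.27] = 6.98 + 3.6194 = 10.5994.
Because errors are independent across components, Cov(Tᵢ,Tⱼ) = Cov(Xᵢ,Xⱼ); the off-diagonal part of the true-score variance is the same as above.
True-score variance = [2²·0.62 + 1.7²·0.56 + 0.3²·0.92] + 3.6194 = 4.1812 + 3.6194 = 7.8006.
Reliability = 7.8006 / 10.5994 = 0.736.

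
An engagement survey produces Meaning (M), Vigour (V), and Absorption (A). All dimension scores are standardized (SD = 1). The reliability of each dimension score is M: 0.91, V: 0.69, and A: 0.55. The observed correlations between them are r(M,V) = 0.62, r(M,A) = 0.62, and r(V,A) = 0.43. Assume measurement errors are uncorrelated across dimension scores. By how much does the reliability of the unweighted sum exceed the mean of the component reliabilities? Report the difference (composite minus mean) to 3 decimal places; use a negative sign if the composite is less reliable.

Var(sum) = 3 + 3.34 = 6.34; true-score variance = 2.15 + 3.34 = 5.49; composite reliability = 0.8659.
Mean component reliability = 0.7167.
Difference = 0.8659 − 0.7167 = 0.149.

0.149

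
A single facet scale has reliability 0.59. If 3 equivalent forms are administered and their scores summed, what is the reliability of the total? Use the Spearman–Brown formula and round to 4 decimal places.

0.8119

ρ_k = kρ / (1 + (k−1)ρ) = 3·0.59 / (1 + 2·0.59) = 1.770 / 2.180 = 0.8119.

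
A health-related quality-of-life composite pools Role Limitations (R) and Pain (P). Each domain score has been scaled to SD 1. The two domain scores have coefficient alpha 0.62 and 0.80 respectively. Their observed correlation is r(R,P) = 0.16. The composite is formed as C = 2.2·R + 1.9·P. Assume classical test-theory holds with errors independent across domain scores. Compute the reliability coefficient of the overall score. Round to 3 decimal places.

0.738

Var(C) = 2.2² + 1.9² + 2·[4.18·0.16] = 8.45 + 1.3376 = 9.7876.
Under uncorrelated errors the observed covariances equal the true-score covariances, so only the own-variance terms attenuate.
True-score variance = [2.2²·0.62 + 1.9²·0.80] + 1.3376 = 5.8888 + 1.3376 = 7.2264.
Reliability = 7.2264 / 9.7876 = 0.738.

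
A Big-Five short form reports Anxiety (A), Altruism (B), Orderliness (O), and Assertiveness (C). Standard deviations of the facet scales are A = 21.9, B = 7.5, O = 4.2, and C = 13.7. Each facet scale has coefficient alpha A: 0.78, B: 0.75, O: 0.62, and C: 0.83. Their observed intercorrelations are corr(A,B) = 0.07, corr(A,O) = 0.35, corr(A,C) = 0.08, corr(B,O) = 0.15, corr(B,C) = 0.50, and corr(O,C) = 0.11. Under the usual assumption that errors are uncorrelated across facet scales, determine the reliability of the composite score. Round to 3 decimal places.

0.842

Var(A+B+O+C) = 21.9² + 7.5² + 4.2² + 13.7² + 2·[21.9·7.5·0.07 + 21.9·4.2·0.35 + 21.9·13.7·0.08 + 7.5·4.2·0.15 + 7.5·13.7·0.50 + 4.2·13.7·0.11] = 741.19 + 260.245 = 1001.43.
Under uncorrelated errors the observed covariances equal the true-score covariances, so only the own-variance terms attenuate.
True-score variance = [21.9²·0.78 + 7.5²·0.75 + 4.2²·0.62 + 13.7²·0.83] + 260.245 = 583.003 + 260.245 = 843.247.
Reliability = 843.247 / 1001.43 = 0.842.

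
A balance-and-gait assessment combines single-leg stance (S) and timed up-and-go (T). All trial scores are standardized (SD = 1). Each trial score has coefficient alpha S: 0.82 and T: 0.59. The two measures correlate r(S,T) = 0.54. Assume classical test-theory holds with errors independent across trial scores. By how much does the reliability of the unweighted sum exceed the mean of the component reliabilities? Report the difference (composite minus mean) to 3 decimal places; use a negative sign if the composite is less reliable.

0.103

Var(sum) = 2 + 1.08 = 3.08; true-score variance = 1.41 + 1.08 = 2.49; composite reliability = 0.8084.
Mean component reliability = 0.7050.
Difference = 0.8084 − 0.7050 = 0.103.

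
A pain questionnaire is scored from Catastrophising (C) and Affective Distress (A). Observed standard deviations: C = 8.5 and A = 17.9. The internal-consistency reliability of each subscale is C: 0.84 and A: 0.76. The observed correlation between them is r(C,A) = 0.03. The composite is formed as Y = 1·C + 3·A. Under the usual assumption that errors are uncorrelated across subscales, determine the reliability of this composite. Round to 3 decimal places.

0.764

Var(Y) = 8.5² + 3²·17.9² + 2·[3·8.5·17.9·0.03] = 2955.94 + 27.387 = 2983.33.
Because errors are independent across components, Cov(Tᵢ,Tⱼ) = Cov(Xᵢ,Xⱼ); the off-diagonal part of the true-score variance is the same as above.
True-score variance = [8.5²·0.84 + 3²·17.9²·0.76] + 27.387 = 2252.29 + 27.387 = 2279.68.
Reliability = 2279.68 / 2983.33 = 0.764.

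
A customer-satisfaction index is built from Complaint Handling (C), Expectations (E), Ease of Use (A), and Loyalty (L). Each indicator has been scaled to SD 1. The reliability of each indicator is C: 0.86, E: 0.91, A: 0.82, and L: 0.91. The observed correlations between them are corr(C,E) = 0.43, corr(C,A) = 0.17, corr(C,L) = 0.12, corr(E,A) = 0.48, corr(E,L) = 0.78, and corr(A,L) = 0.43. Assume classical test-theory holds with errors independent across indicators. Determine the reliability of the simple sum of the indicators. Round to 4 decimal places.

0.9433

Var(C+E+A+L) = 4 + 2·[0.43 + 0.17 + 0.12 + 0.48 + 0.78 + 0.43] = 4 + 4.82 = 8.82.
With uncorrelated errors the cross-covariances are all true-score covariance, so they carry over unchanged; only the diagonal terms shrink to ρᵢσᵢ².
True-score variance = [0.86 + 0.91 + 0.82 + 0.91] + 4.82 = 3.5 + 4.82 = 8.32.
Reliability = 8.32 / 8.82 = 0.9433.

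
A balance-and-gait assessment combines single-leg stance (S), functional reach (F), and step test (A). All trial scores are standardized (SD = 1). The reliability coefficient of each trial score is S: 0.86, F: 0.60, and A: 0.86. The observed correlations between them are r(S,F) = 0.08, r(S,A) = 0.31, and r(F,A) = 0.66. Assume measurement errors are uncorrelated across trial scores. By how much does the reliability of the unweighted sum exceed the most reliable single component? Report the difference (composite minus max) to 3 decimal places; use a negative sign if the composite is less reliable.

Var(sum) = 3 + 2.1 = 5.1; true-score variance = 2.32 + 2.1 = 4.42; composite reliability = 0.8667.
Max component reliability = 0.8600.
Difference = 0.8667 − 0.8600 = 0.007.

0.007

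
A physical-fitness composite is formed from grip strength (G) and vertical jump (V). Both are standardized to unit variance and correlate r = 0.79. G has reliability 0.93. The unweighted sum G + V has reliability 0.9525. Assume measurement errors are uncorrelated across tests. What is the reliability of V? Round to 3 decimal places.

Var(G+V) = 2 + 2·0.79 = 3.580.
True-score variance = ρ_G + ρ_V + 2·0.79, so 0.9525 = (0.93 + ρ_V + 1.58) / 3.580.
ρ_V = 0.9525·3.580 − 0.93 − 1.58 = 0.900.

0.900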